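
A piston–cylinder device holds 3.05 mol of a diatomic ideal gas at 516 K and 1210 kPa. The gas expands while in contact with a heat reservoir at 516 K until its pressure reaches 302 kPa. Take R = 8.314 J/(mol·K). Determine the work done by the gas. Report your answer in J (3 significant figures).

Isothermal process: W = nRT ln(V₂/V₁) = nRT ln(P₁/P₂).
W = (3.05)(8.314)(516) × ln(1210/302)
  = 13085 × ln(4.007) = 13085 × 1.388
W_by_gas = 18161 J.

W ≈ 18200 J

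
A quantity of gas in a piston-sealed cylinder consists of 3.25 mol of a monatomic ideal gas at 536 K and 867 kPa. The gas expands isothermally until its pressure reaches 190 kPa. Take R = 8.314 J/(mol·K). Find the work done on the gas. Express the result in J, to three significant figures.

Isothermal process: W = nRT ln(V₂/V₁) = nRT ln(P₁/P₂).
W = (3.25)(8.314)(536) × ln(867/190)
  = 14483 × ln(4.563) = 14483 × 1.518
W_by_gas = 21985 J; work on gas = −W_by = -21985 J.

W ≈ -22000 J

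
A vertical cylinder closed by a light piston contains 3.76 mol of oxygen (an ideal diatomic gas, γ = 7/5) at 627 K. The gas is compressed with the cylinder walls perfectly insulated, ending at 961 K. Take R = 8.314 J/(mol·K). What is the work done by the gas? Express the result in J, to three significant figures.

W ≈ -26100 J

Adiabatic ⇒ Q = 0, so W_by = −ΔU = nCᵥ(T₁ − T₂).
Cᵥ = 5R/2 = 20.79 J/(mol·K).
W = (3.76)(20.79)(627 − 961) = -26103 J.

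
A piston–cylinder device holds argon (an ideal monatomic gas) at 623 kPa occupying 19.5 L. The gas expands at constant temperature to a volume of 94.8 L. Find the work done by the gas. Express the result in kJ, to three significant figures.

W ≈ 19.2 kJ

Isothermal: W = nRT ln(V₂/V₁) = P₁V₁ ln(V₂/V₁).
P₁V₁ = (623 kPa)(19.5 L) = 12148 J.
W = 12148 × ln(94.8/19.5) = 12148 × 1.581
W_by_gas = 19211 J.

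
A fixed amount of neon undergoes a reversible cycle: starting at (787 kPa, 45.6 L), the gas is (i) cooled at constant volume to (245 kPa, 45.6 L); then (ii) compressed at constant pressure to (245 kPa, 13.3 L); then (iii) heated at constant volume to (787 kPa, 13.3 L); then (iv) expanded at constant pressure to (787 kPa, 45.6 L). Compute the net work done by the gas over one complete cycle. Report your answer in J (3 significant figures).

W_net ≈ 17500 J

Constant-volume legs do no work.
W(ii) = (245)(13.3 − 45.6) = -7913 J; W(iv) = (787)(45.6 − 13.3) = 25420 J.
W_net = -7913 + 25420 = 17507 J (the clockwise enclosed area).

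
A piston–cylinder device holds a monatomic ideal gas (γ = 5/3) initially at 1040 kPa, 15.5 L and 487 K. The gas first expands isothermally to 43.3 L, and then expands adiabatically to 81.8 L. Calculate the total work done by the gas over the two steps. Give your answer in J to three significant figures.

Step 1 (isothermal): W = P₁V₁ ln(V₂/V₁) = (16120) ln(43.3/15.5) = 16560 J.
After step 1: P = 372.3 kPa, V = 43.3 L, T = 487 K.
Step 2 (adiabatic): W = (P₁V₁ − P₂V₂)/(γ−1) = (16120 − 10548)/0.667 = 8357 J.
W_total = 16560 + 8357 = 24918 J.

W_total ≈ 24900 J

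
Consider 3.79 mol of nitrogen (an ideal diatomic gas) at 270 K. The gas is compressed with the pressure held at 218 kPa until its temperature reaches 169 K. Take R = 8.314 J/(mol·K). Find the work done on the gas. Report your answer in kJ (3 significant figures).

Isobaric: W = P ΔV = nR ΔT.
W = (3.79)(8.314)(169 − 270) = -3183 J.
Work on gas = −W_by = 3183 J.

W ≈ 3.18 kJ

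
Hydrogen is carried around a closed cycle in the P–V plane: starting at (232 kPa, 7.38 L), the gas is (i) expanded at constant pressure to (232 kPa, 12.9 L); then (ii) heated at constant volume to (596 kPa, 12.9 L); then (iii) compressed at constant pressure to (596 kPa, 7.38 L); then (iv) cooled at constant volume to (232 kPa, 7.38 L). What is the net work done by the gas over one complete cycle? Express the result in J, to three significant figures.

Constant-volume legs do no work.
W(i) = (232)(12.9 − 7.38) = 1281 J; W(iii) = (596)(7.38 − 12.9) = -3290 J.
W_net = 1281 − 3290 = -2009 J (the counter-clockwise enclosed area).

W_net ≈ -2010 J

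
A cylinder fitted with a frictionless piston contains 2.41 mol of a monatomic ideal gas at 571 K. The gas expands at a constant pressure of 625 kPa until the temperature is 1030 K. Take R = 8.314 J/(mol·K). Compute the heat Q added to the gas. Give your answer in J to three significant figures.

Isobaric: W = nRΔT = (2.41)(8.314)(459) = 9197 J.
ΔU = nCᵥΔT with Cᵥ = 3R/2: ΔU = (2.41)(12.47)(459) = 13795 J.
Q = ΔU + W = 13795 + 9197 = 22992 J.

Q ≈ 23000 J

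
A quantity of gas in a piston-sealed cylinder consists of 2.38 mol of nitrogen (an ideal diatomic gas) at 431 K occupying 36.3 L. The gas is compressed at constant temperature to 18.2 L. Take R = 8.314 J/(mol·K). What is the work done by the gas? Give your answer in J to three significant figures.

Isothermal: W = nRT ln(V₂/V₁).
W = (2.38)(8.314)(431) × ln(18.2/36.3)
  = 8528 × -0.6904
W_by_gas = -5888 J.

W ≈ -5890 J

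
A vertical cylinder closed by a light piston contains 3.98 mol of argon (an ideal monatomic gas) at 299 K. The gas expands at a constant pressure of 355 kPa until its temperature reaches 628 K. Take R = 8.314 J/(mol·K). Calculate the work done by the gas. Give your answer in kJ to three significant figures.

W ≈ 10.9 kJ

Isobaric: W = P ΔV = nR ΔT.
W = (3.98)(8.314)(628 − 299) = 10887 J.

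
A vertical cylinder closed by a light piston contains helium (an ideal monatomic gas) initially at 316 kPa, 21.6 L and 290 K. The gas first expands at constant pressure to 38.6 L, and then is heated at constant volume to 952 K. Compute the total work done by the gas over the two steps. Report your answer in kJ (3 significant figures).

Step 1 (isobaric): W = PΔV = (316 kPa)(38.6 − 21.6 L) = 5372 J.
Step 2 (isochoric): W = 0 (constant volume).
W_total = 5372 + 0 = 5372 J.

W_total ≈ 5.37 kJ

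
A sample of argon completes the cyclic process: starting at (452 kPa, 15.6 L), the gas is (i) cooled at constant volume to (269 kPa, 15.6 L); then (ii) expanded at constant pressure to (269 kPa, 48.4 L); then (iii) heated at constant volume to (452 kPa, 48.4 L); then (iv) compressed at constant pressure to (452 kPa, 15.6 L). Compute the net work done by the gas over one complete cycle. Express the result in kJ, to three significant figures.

Constant-volume legs do no work.
W(ii) = (269)(48.4 − 15.6) = 8823 J; W(iv) = (452)(15.6 − 48.4) = -14826 J.
W_net = 8823 − 14826 = -6002 J (the counter-clockwise enclosed area).

W_net ≈ -6.00 kJ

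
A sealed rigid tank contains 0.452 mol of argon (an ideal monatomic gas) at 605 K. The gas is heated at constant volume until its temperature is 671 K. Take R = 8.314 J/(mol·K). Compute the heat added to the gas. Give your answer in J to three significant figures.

Constant volume ⇒ W = 0, so Q = ΔU = nCᵥΔT with Cᵥ = 3R/2 = 12.47 J/(mol·K).
ΔU = (0.452)(12.47)(671 − 605) = 372 J.

Q ≈ 372 J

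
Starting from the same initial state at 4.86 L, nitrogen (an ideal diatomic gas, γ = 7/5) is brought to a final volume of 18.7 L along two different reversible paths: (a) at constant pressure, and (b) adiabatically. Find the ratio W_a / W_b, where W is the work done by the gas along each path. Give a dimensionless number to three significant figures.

W_a / W_b ≈ 2.73

Path (a) isobaric: W = P₁(V₂ − V₁) → W_a/(P₁V₁) = 2.848.
Path (b) adiabatic: W = P₁V₁(1 − (V₁/V₂)^(γ−1))/(γ−1) → W_b/(P₁V₁) = 1.042.
W_a / W_b = 2.848 / 1.042 = 2.734.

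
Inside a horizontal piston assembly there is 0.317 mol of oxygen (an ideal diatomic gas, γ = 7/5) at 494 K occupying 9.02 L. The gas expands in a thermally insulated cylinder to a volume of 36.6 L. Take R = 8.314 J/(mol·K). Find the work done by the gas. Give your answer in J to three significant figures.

Adiabatic: TV^(γ−1) = const with γ = 7/5.
T₂ = T₁ (V₁/V₂)^(γ−1) = 494 × (9.02/36.6)^0.4 = 494 × 0.5711 = 282.1 K.
W_by = nCᵥ(T₁ − T₂) = (0.317)(20.79)(494 − 282.1) = 1396 J.

W ≈ 1400 J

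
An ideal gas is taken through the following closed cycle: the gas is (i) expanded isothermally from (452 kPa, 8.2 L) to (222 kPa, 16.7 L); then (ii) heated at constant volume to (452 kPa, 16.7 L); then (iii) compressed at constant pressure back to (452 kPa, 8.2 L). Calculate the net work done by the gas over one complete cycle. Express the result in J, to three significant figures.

W_net ≈ -1210 J

Leg (i): W = PᵢVᵢ ln(V_f/Vᵢ) = (3706) ln(16.7/8.2) = 2636 J.
Leg (ii): W = 0.
Leg (iii): W = PΔV = (452)(8.2 − 16.7) = -3842 J.
W_net = 2636 − 3842 = -1206 J.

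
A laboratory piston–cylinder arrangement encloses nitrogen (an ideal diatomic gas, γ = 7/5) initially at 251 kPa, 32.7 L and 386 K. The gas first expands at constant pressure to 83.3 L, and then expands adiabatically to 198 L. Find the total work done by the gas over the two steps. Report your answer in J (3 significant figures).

Step 1 (isobaric): W = PΔV = (251 kPa)(83.3 − 32.7 L) = 12701 J.
After step 1: P = 251 kPa, V = 83.3 L, T = 983.3 K.
Step 2 (adiabatic): W = (P₁V₁ − P₂V₂)/(γ−1) = (20908 − 14788)/0.4 = 15301 J.
W_total = 12701 + 15301 = 28001 J.

W_total ≈ 28000 J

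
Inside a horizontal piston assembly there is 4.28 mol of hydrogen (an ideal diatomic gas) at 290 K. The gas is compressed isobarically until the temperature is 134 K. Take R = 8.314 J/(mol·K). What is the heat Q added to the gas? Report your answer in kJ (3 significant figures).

Q ≈ -19.4 kJ

Isobaric: W = nRΔT = (4.28)(8.314)(-156) = -5551 J.
ΔU = nCᵥΔT with Cᵥ = 5R/2: ΔU = (4.28)(20.79)(-156) = -13878 J.
Q = ΔU + W = -13878 − 5551 = -19429 J.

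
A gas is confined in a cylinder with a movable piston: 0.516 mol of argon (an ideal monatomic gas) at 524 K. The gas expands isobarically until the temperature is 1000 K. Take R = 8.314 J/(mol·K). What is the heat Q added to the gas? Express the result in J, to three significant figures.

Q ≈ 5110 J

Isobaric: W = nRΔT = (0.516)(8.314)(476) = 2042 J.
ΔU = nCᵥΔT with Cᵥ = 3R/2: ΔU = (0.516)(12.47)(476) = 3063 J.
Q = ΔU + W = 3063 + 2042 = 5105 J.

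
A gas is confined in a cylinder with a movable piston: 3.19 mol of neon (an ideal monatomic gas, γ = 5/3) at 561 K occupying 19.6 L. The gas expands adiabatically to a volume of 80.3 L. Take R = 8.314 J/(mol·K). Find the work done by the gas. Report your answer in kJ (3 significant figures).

Adiabatic: TV^(γ−1) = const with γ = 5/3.
T₂ = T₁ (V₁/V₂)^(γ−1) = 561 × (19.6/80.3)^0.667 = 561 × 0.3906 = 219.1 K.
W_by = nCᵥ(T₁ − T₂) = (3.19)(12.47)(561 − 219.1) = 13601 J.

W ≈ 13.6 kJ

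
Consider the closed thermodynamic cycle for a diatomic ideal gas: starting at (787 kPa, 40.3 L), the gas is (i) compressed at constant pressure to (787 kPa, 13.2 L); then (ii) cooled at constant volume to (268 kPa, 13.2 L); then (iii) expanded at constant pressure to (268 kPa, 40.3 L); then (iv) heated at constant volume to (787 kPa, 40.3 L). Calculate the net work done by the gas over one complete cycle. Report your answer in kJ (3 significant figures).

Constant-volume legs do no work.
W(i) = (787)(13.2 − 40.3) = -21328 J; W(iii) = (268)(40.3 − 13.2) = 7263 J.
W_net = -21328 + 7263 = -14065 J (the counter-clockwise enclosed area).

W_net ≈ -14.1 kJ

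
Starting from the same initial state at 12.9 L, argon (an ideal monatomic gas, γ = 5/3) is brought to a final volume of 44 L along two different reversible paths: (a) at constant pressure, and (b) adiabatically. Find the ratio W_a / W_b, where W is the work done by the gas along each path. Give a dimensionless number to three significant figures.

W_a / W_b ≈ 2.88

Path (a) isobaric: W = P₁(V₂ − V₁) → W_a/(P₁V₁) = 2.411.
Path (b) adiabatic: W = P₁V₁(1 − (V₁/V₂)^(γ−1))/(γ−1) → W_b/(P₁V₁) = 0.838.
W_a / W_b = 2.411 / 0.838 = 2.877.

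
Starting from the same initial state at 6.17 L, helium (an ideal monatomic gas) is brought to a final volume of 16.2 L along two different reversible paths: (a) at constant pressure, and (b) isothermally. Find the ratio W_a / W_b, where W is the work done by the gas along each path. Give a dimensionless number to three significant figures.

W_a / W_b ≈ 1.68

Path (a) isobaric: W = P₁(V₂ − V₁) → W_a/(P₁V₁) = 1.626.
Path (b) isothermal: W = P₁V₁ ln(V₂/V₁) → W_b/(P₁V₁) = 0.9653.
W_a / W_b = 1.626 / 0.9653 = 1.684.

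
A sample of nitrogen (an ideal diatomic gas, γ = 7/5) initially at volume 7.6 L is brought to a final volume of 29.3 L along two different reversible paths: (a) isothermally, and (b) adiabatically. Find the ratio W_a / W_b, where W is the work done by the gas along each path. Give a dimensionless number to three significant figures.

Path (a) isothermal: W = P₁V₁ ln(V₂/V₁) → W_a/(P₁V₁) = 1.349.
Path (b) adiabatic: W = P₁V₁(1 − (V₁/V₂)^(γ−1))/(γ−1) → W_b/(P₁V₁) = 1.043.
W_a / W_b = 1.349 / 1.043 = 1.294.

W_a / W_b ≈ 1.29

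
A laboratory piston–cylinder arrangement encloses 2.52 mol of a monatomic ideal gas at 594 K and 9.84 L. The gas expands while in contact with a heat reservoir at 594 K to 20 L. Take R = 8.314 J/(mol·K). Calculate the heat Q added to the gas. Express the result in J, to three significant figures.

Isothermal ⇒ ΔU = 0, so Q = W = nRT ln(V₂/V₁).
Q = (2.52)(8.314)(594) ln(20/9.84) = 12445 × 0.7093 = 8827 J.

Q ≈ 8830 J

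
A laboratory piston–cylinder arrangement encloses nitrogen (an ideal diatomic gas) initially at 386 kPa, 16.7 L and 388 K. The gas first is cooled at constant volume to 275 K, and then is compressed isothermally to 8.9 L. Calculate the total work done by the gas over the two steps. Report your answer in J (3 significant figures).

W_total ≈ -2880 J

Step 1 (isochoric): W = 0 (constant volume).
After step 1: P = 273.6 kPa (V unchanged).
Step 2 (isothermal): W = P₁V₁ ln(V₂/V₁) = (4569) ln(8.9/16.7) = -2875 J.
W_total = 0 − 2875 = -2875 J.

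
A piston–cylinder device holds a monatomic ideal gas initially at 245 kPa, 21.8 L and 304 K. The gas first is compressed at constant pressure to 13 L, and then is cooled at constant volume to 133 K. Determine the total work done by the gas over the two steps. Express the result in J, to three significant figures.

Step 1 (isobaric): W = PΔV = (245 kPa)(13 − 21.8 L) = -2156 J.
Step 2 (isochoric): W = 0 (constant volume).
W_total = -2156 + 0 = -2156 J.

W_total ≈ -2160 J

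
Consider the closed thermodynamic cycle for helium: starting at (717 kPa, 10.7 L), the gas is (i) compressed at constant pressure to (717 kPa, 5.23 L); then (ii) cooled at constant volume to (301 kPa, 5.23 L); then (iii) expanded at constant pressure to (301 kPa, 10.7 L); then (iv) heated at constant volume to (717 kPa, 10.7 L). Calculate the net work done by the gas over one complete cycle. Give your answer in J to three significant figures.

W_net ≈ -2280 J

Constant-volume legs do no work.
W(i) = (717)(5.23 − 10.7) = -3922 J; W(iii) = (301)(10.7 − 5.23) = 1646 J.
W_net = -3922 + 1646 = -2276 J (the counter-clockwise enclosed area).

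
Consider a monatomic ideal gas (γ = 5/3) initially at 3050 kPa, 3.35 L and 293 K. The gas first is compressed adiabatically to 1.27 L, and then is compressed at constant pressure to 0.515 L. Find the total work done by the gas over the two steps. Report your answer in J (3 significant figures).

W_total ≈ -25500 J

Step 1 (adiabatic): W = (P₁V₁ − P₂V₂)/(γ−1) = (10218 − 19506)/0.667 = -13933 J.
After step 1: P = 15359 kPa, V = 1.27 L, T = 559.4 K.
Step 2 (isobaric): W = PΔV = (15359 kPa)(0.515 − 1.27 L) = -11596 J.
W_total = -13933 − 11596 = -25529 J.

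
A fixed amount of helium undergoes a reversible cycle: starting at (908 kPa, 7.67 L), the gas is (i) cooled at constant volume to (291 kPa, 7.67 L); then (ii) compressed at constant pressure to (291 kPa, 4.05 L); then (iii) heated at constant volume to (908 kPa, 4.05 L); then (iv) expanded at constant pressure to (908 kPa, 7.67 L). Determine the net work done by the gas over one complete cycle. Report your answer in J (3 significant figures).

Constant-volume legs do no work.
W(ii) = (291)(4.05 − 7.67) = -1053 J; W(iv) = (908)(7.67 − 4.05) = 3287 J.
W_net = -1053 + 3287 = 2234 J (the clockwise enclosed area).

W_net ≈ 2230 J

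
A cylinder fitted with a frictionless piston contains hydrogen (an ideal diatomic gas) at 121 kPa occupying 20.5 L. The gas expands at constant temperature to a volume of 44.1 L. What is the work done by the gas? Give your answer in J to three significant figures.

W ≈ 1900 J

Isothermal: W = nRT ln(V₂/V₁) = P₁V₁ ln(V₂/V₁).
P₁V₁ = (121 kPa)(20.5 L) = 2480 J.
W = 2480 × ln(44.1/20.5) = 2480 × 0.766
W_by_gas = 1900 J.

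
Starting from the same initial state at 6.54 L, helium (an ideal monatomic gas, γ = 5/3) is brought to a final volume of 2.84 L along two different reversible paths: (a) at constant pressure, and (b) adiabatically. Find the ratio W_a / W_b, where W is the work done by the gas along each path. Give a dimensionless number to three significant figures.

Path (a) isobaric: W = P₁(V₂ − V₁) → W_a/(P₁V₁) = -0.5657.
Path (b) adiabatic: W = P₁V₁(1 − (V₁/V₂)^(γ−1))/(γ−1) → W_b/(P₁V₁) = -1.116.
W_a / W_b = -0.5657 / -1.116 = 0.5071.

W_a / W_b ≈ 0.507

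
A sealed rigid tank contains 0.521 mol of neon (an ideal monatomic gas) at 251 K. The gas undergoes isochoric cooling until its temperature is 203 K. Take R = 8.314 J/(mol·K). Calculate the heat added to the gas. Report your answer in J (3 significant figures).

Constant volume ⇒ W = 0, so Q = ΔU = nCᵥΔT with Cᵥ = 3R/2 = 12.47 J/(mol·K).
ΔU = (0.521)(12.47)(203 − 251) = -311.9 J.

Q ≈ -312 J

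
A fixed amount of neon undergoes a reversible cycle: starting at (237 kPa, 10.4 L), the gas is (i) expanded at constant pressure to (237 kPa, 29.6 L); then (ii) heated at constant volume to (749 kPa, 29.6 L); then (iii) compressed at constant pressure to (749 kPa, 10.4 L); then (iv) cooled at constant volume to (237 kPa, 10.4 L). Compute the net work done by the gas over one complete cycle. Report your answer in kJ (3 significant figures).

Constant-volume legs do no work.
W(i) = (237)(29.6 − 10.4) = 4550 J; W(iii) = (749)(10.4 − 29.6) = -14381 J.
W_net = 4550 − 14381 = -9830 J (the counter-clockwise enclosed area).

W_net ≈ -9.83 kJ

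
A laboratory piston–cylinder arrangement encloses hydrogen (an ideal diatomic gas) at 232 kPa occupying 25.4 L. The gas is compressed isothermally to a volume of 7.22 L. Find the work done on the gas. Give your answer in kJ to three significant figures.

Isothermal: W = nRT ln(V₂/V₁) = P₁V₁ ln(V₂/V₁).
P₁V₁ = (232 kPa)(25.4 L) = 5893 J.
W = 5893 × ln(7.22/25.4) = 5893 × -1.258
W_by_gas = -7413 J; work on gas = −W_by = 7413 J.

W ≈ 7.41 kJ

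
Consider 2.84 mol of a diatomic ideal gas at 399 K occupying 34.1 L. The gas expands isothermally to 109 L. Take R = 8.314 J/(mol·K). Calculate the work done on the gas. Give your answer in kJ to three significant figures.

Isothermal: W = nRT ln(V₂/V₁).
W = (2.84)(8.314)(399) × ln(109/34.1)
  = 9421 × 1.162
W_by_gas = 10948 J; work on gas = −W_by = -10948 J.

W ≈ -10.9 kJ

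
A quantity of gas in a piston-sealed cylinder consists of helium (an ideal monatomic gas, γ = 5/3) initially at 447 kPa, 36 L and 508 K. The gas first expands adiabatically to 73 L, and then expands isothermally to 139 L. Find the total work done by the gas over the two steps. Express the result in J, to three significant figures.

Step 1 (adiabatic): W = (P₁V₁ − P₂V₂)/(γ−1) = (16092 − 10045)/0.667 = 9071 J.
After step 1: P = 137.6 kPa, V = 73 L, T = 317.1 K.
Step 2 (isothermal): W = P₁V₁ ln(V₂/V₁) = (10045) ln(139/73) = 6469 J.
W_total = 9071 + 6469 = 15540 J.

W_total ≈ 15500 J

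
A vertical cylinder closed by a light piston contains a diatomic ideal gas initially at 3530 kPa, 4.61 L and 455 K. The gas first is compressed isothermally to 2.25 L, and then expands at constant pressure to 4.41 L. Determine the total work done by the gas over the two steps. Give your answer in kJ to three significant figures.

W_total ≈ 3.95 kJ

Step 1 (isothermal): W = P₁V₁ ln(V₂/V₁) = (16273) ln(2.25/4.61) = -11673 J.
After step 1: P = 7233 kPa, V = 2.25 L, T = 455 K.
Step 2 (isobaric): W = PΔV = (7233 kPa)(4.41 − 2.25 L) = 15622 J.
W_total = -11673 + 15622 = 3950 J.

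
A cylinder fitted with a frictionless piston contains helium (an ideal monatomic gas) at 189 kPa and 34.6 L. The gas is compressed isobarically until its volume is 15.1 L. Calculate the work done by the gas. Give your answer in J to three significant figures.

Isobaric: W = P ΔV.
W = (189 kPa)(15.1 − 34.6 L) = (189)(-19.5) = -3686 J.

W ≈ -3690 J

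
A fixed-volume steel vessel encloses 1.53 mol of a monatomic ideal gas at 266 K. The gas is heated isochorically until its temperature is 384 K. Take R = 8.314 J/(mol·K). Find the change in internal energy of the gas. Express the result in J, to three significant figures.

ΔU ≈ 2250 J

Constant volume ⇒ W = 0, so Q = ΔU = nCᵥΔT with Cᵥ = 3R/2 = 12.47 J/(mol·K).
ΔU = (1.53)(12.47)(384 − 266) = 2252 J.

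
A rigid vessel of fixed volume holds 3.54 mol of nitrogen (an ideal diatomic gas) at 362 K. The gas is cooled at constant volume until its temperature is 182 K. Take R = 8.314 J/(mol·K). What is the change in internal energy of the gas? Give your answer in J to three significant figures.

Constant volume ⇒ W = 0, so Q = ΔU = nCᵥΔT with Cᵥ = 5R/2 = 20.79 J/(mol·K).
ΔU = (3.54)(20.79)(182 − 362) = -13244 J.

ΔU ≈ -13200 J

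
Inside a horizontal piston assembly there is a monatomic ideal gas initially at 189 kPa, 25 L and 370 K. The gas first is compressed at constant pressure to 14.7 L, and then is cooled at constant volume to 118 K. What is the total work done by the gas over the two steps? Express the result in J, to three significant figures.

Step 1 (isobaric): W = PΔV = (189 kPa)(14.7 − 25 L) = -1947 J.
Step 2 (isochoric): W = 0 (constant volume).
W_total = -1947 + 0 = -1947 J.

W_total ≈ -1950 J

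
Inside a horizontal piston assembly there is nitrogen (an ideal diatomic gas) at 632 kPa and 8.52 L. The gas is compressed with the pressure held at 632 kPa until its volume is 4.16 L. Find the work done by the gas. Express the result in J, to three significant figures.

Isobaric: W = P ΔV.
W = (632 kPa)(4.16 − 8.52 L) = (632)(-4.36) = -2756 J.

W ≈ -2760 J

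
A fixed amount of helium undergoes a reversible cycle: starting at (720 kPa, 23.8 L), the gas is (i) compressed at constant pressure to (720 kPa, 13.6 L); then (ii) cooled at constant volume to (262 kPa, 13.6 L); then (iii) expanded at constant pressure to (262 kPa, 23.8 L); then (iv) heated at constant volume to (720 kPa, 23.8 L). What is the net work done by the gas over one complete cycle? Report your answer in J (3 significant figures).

Constant-volume legs do no work.
W(i) = (720)(13.6 − 23.8) = -7344 J; W(iii) = (262)(23.8 − 13.6) = 2672 J.
W_net = -7344 + 2672 = -4672 J (the counter-clockwise enclosed area).

W_net ≈ -4670 J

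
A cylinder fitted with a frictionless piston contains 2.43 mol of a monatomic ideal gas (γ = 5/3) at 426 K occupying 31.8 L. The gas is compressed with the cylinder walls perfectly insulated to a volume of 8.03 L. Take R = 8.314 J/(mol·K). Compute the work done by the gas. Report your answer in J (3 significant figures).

Adiabatic: TV^(γ−1) = const with γ = 5/3.
T₂ = T₁ (V₁/V₂)^(γ−1) = 426 × (31.8/8.03)^0.667 = 426 × 2.503 = 1066 K.
W_by = nCᵥ(T₁ − T₂) = (2.43)(12.47)(426 − 1066) = -19404 J.

W ≈ -19400 J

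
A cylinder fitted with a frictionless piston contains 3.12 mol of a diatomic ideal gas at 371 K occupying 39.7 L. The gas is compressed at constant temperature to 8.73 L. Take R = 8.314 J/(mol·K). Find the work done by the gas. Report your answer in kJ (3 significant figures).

W ≈ -14.6 kJ

Isothermal: W = nRT ln(V₂/V₁).
W = (3.12)(8.314)(371) × ln(8.73/39.7)
  = 9624 × -1.515
W_by_gas = -14576 J.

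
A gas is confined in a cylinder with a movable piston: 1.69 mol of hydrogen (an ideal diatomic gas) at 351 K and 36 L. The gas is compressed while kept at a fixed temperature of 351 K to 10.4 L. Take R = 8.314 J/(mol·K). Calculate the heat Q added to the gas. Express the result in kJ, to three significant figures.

Isothermal ⇒ ΔU = 0, so Q = W = nRT ln(V₂/V₁).
Q = (1.69)(8.314)(351) ln(10.4/36) = 4932 × -1.242 = -6124 J.

Q ≈ -6.12 kJ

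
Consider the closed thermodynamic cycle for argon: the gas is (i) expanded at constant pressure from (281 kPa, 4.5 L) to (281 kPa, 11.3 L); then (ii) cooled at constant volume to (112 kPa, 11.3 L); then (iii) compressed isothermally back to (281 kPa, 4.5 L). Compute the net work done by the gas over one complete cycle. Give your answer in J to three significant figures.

W_net ≈ 746 J

Leg (i): W = PΔV = (281)(11.3 − 4.5) = 1911 J.
Leg (ii): W = 0.
Leg (iii): W = PᵢVᵢ ln(V_f/Vᵢ) = (1266) ln(4.5/11.3) = -1165 J.
W_net = 1911 − 1165 = 745.5 J.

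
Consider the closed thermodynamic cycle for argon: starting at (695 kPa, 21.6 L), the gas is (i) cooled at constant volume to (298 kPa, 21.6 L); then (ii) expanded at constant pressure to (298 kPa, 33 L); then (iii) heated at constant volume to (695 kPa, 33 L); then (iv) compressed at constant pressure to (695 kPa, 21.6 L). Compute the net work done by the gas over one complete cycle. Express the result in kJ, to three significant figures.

Constant-volume legs do no work.
W(ii) = (298)(33 − 21.6) = 3397 J; W(iv) = (695)(21.6 − 33) = -7923 J.
W_net = 3397 − 7923 = -4526 J (the counter-clockwise enclosed area).

W_net ≈ -4.53 kJ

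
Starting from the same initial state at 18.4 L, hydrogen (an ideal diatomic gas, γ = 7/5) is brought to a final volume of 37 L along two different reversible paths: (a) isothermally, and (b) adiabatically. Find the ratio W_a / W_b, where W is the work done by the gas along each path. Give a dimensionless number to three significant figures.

Path (a) isothermal: W = P₁V₁ ln(V₂/V₁) → W_a/(P₁V₁) = 0.6986.
Path (b) adiabatic: W = P₁V₁(1 − (V₁/V₂)^(γ−1))/(γ−1) → W_b/(P₁V₁) = 0.6095.
W_a / W_b = 0.6986 / 0.6095 = 1.146.

W_a / W_b ≈ 1.15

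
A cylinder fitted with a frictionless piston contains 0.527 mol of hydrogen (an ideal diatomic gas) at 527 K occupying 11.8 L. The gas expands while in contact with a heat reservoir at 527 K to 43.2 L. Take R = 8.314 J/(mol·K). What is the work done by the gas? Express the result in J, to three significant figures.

Isothermal: W = nRT ln(V₂/V₁).
W = (0.527)(8.314)(527) × ln(43.2/11.8)
  = 2309 × 1.298
W_by_gas = 2997 J.

W ≈ 3000 J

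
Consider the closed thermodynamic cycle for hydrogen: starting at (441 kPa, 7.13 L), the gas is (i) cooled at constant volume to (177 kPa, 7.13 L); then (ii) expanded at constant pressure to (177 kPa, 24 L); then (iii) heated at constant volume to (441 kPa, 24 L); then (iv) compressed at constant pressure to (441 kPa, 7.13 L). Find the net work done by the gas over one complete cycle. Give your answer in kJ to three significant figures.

Constant-volume legs do no work.
W(ii) = (177)(24 − 7.13) = 2986 J; W(iv) = (441)(7.13 − 24) = -7440 J.
W_net = 2986 − 7440 = -4454 J (the counter-clockwise enclosed area).

W_net ≈ -4.45 kJ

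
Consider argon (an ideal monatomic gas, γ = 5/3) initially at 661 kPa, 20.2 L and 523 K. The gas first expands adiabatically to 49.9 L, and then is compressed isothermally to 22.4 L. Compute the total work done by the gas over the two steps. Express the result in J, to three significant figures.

Step 1 (adiabatic): W = (P₁V₁ − P₂V₂)/(γ−1) = (13352 − 7307)/0.667 = 9068 J.
After step 1: P = 146.4 kPa, V = 49.9 L, T = 286.2 K.
Step 2 (isothermal): W = P₁V₁ ln(V₂/V₁) = (7307) ln(22.4/49.9) = -5852 J.
W_total = 9068 − 5852 = 3216 J.

W_total ≈ 3220 J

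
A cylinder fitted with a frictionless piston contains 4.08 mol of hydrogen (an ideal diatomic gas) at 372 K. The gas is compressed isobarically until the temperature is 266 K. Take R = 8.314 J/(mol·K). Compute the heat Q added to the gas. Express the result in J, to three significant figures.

Isobaric: W = nRΔT = (4.08)(8.314)(-106) = -3596 J.
ΔU = nCᵥΔT with Cᵥ = 5R/2: ΔU = (4.08)(20.79)(-106) = -8989 J.
Q = ΔU + W = -8989 − 3596 = -12585 J.

Q ≈ -12600 J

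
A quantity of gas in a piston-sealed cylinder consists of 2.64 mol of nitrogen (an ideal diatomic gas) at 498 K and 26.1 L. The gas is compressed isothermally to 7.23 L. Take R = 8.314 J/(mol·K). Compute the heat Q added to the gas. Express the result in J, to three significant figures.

Isothermal ⇒ ΔU = 0, so Q = W = nRT ln(V₂/V₁).
Q = (2.64)(8.314)(498) ln(7.23/26.1) = 10931 × -1.284 = -14032 J.

Q ≈ -14000 J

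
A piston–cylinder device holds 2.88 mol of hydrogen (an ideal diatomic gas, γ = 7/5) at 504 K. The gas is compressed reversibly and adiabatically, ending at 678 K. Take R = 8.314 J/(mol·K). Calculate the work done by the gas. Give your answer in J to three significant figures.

Adiabatic ⇒ Q = 0, so W_by = −ΔU = nCᵥ(T₁ − T₂).
Cᵥ = 5R/2 = 20.79 J/(mol·K).
W = (2.88)(20.79)(504 − 678) = -10416 J.

W ≈ -10400 J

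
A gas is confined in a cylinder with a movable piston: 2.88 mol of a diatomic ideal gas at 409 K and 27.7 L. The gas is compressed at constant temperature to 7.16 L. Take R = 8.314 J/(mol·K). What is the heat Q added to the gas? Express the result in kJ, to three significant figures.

Isothermal ⇒ ΔU = 0, so Q = W = nRT ln(V₂/V₁).
Q = (2.88)(8.314)(409) ln(7.16/27.7) = 9793 × -1.353 = -13249 J.

Q ≈ -13.2 kJ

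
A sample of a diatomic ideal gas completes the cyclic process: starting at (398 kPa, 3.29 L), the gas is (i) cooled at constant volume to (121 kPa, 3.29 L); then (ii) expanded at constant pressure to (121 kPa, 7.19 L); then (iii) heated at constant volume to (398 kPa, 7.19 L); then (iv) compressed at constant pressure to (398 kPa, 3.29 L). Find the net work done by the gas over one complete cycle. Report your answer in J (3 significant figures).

W_net ≈ -1080 J

Constant-volume legs do no work.
W(ii) = (121)(7.19 − 3.29) = 471.9 J; W(iv) = (398)(3.29 − 7.19) = -1552 J.
W_net = 471.9 − 1552 = -1080 J (the counter-clockwise enclosed area).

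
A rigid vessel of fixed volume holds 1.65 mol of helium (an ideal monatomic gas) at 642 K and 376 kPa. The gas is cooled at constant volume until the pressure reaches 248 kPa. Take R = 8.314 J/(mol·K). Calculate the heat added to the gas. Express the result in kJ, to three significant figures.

Q ≈ -4.50 kJ

Constant volume ⇒ W = 0, so Q = ΔU = nCᵥΔT with Cᵥ = 3R/2 = 12.47 J/(mol·K).
At constant V, T₂/T₁ = P₂/P₁ ⇒ ΔT = T₁(P₂/P₁ − 1) = 642·(248/376 − 1) = -218.6 K.
ΔU = (1.65)(12.47)(-218.6) = -4497 J.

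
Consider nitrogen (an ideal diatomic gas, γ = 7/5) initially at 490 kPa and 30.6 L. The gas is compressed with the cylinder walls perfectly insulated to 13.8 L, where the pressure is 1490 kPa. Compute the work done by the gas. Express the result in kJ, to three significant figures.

W ≈ -13.9 kJ

Adiabatic: W = (P₁V₁ − P₂V₂)/(γ − 1) with γ = 7/5.
P₁V₁ = 14994 J, P₂V₂ = 20562 J.
W = (14994 − 20562) / 0.4 = -13920 J.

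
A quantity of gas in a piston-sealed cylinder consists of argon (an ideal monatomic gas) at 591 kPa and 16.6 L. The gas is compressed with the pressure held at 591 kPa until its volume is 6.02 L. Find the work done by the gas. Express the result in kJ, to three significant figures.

Isobaric: W = P ΔV.
W = (591 kPa)(6.02 − 16.6 L) = (591)(-10.58) = -6253 J.

W ≈ -6.25 kJ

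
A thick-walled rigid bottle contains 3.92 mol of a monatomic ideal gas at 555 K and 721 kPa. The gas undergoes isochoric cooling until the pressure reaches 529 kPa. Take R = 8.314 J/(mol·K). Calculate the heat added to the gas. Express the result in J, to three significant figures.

Q ≈ -7230 J

Constant volume ⇒ W = 0, so Q = ΔU = nCᵥΔT with Cᵥ = 3R/2 = 12.47 J/(mol·K).
At constant V, T₂/T₁ = P₂/P₁ ⇒ ΔT = T₁(P₂/P₁ − 1) = 555·(529/721 − 1) = -147.8 K.
ΔU = (3.92)(12.47)(-147.8) = -7225 J.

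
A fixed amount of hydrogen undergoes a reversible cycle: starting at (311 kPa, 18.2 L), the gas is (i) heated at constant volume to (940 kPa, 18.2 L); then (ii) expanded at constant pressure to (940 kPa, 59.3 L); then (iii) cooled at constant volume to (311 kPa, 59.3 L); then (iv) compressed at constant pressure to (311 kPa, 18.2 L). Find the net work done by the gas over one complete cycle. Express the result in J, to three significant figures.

Constant-volume legs do no work.
W(ii) = (940)(59.3 − 18.2) = 38634 J; W(iv) = (311)(18.2 − 59.3) = -12782 J.
W_net = 38634 − 12782 = 25852 J (the clockwise enclosed area).

W_net ≈ 25900 J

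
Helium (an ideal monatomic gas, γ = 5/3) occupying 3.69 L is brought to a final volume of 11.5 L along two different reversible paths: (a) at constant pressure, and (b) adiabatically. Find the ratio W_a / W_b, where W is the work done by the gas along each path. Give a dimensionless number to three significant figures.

W_a / W_b ≈ 2.66

Path (a) isobaric: W = P₁(V₂ − V₁) → W_a/(P₁V₁) = 2.117.
Path (b) adiabatic: W = P₁V₁(1 − (V₁/V₂)^(γ−1))/(γ−1) → W_b/(P₁V₁) = 0.797.
W_a / W_b = 2.117 / 0.797 = 2.656.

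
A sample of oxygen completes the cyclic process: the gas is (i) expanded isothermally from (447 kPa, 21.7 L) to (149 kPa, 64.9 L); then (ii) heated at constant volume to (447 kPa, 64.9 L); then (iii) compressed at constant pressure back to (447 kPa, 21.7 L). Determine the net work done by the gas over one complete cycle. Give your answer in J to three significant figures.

W_net ≈ -8680 J

Leg (i): W = PᵢVᵢ ln(V_f/Vᵢ) = (9700) ln(64.9/21.7) = 10627 J.
Leg (ii): W = 0.
Leg (iii): W = PΔV = (447)(21.7 − 64.9) = -19310 J.
W_net = 10627 − 19310 = -8684 J.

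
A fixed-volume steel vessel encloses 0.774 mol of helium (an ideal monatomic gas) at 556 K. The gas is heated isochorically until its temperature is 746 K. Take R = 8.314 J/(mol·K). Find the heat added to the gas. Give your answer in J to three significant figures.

Q ≈ 1830 J

Constant volume ⇒ W = 0, so Q = ΔU = nCᵥΔT with Cᵥ = 3R/2 = 12.47 J/(mol·K).
ΔU = (0.774)(12.47)(746 − 556) = 1834 J.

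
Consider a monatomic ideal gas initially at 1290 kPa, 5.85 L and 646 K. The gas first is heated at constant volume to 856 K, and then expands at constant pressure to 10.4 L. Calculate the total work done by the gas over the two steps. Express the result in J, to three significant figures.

Step 1 (isochoric): W = 0 (constant volume).
After step 1: P = 1709 kPa (V unchanged).
Step 2 (isobaric): W = PΔV = (1709 kPa)(10.4 − 5.85 L) = 7778 J.
W_total = 0 + 7778 = 7778 J.

W_total ≈ 7780 J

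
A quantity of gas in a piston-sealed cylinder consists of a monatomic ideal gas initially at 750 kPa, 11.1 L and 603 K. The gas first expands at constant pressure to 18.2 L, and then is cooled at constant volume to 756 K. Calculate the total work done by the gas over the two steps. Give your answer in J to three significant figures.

Step 1 (isobaric): W = PΔV = (750 kPa)(18.2 − 11.1 L) = 5325 J.
Step 2 (isochoric): W = 0 (constant volume).
W_total = 5325 + 0 = 5325 J.

W_total ≈ 5320 J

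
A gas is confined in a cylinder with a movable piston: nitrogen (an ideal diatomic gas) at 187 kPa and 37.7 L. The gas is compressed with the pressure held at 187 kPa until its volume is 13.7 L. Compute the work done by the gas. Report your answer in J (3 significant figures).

W ≈ -4490 J

Isobaric: W = P ΔV.
W = (187 kPa)(13.7 − 37.7 L) = (187)(-24) = -4488 J.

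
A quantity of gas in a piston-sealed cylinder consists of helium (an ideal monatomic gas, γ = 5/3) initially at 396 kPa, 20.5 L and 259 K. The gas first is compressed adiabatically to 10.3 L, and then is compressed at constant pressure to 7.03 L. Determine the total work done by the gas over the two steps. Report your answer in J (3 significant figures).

W_total ≈ -11200 J

Step 1 (adiabatic): W = (P₁V₁ − P₂V₂)/(γ−1) = (8118 − 12845)/0.667 = -7090 J.
After step 1: P = 1247 kPa, V = 10.3 L, T = 409.8 K.
Step 2 (isobaric): W = PΔV = (1247 kPa)(7.03 − 10.3 L) = -4078 J.
W_total = -7090 − 4078 = -11168 J.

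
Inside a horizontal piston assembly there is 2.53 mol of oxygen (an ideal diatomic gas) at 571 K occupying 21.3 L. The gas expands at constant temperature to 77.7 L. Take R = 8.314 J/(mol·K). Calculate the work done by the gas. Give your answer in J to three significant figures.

Isothermal: W = nRT ln(V₂/V₁).
W = (2.53)(8.314)(571) × ln(77.7/21.3)
  = 12011 × 1.294
W_by_gas = 15544 J.

W ≈ 15500 J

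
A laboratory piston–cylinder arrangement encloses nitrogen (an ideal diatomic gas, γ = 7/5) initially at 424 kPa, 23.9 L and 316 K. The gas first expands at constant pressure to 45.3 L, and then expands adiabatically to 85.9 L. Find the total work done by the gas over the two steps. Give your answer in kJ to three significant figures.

Step 1 (isobaric): W = PΔV = (424 kPa)(45.3 − 23.9 L) = 9074 J.
After step 1: P = 424 kPa, V = 45.3 L, T = 598.9 K.
Step 2 (adiabatic): W = (P₁V₁ − P₂V₂)/(γ−1) = (19207 − 14870)/0.4 = 10843 J.
W_total = 9074 + 10843 = 19917 J.

W_total ≈ 19.9 kJ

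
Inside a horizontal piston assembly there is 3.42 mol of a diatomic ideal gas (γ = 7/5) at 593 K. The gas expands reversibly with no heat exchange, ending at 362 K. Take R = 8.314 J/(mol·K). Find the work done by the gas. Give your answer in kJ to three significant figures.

Adiabatic ⇒ Q = 0, so W_by = −ΔU = nCᵥ(T₁ − T₂).
Cᵥ = 5R/2 = 20.79 J/(mol·K).
W = (3.42)(20.79)(593 − 362) = 16421 J.

W ≈ 16.4 kJ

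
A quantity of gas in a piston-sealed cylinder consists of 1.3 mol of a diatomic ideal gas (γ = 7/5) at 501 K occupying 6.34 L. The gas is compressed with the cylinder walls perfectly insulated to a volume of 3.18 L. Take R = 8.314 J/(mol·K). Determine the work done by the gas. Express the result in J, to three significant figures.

Adiabatic: TV^(γ−1) = const with γ = 7/5.
T₂ = T₁ (V₁/V₂)^(γ−1) = 501 × (6.34/3.18)^0.4 = 501 × 1.318 = 660.2 K.
W_by = nCᵥ(T₁ − T₂) = (1.3)(20.79)(501 − 660.2) = -4303 J.

W ≈ -4300 J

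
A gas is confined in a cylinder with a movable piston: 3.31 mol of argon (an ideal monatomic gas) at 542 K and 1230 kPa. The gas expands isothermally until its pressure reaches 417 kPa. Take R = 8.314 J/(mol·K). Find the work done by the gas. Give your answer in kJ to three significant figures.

Isothermal process: W = nRT ln(V₂/V₁) = nRT ln(P₁/P₂).
W = (3.31)(8.314)(542) × ln(1230/417)
  = 14915 × ln(2.95) = 14915 × 1.082
W_by_gas = 16134 J.

W ≈ 16.1 kJ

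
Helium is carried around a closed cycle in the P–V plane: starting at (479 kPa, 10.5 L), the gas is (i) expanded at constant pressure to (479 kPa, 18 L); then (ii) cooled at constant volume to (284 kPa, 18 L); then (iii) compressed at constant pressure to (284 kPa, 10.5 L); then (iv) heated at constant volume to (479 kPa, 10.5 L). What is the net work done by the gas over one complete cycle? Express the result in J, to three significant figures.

Constant-volume legs do no work.
W(i) = (479)(18 − 10.5) = 3592 J; W(iii) = (284)(10.5 − 18) = -2130 J.
W_net = 3592 − 2130 = 1462 J (the clockwise enclosed area).

W_net ≈ 1460 J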